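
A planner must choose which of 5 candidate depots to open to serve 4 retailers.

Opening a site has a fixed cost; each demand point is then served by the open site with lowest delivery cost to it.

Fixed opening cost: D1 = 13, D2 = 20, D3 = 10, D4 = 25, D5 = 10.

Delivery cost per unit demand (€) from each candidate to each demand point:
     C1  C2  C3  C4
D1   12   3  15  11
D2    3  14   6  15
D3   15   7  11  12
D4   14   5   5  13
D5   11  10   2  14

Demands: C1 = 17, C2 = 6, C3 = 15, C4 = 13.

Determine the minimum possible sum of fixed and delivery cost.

285

Open {D1, D2, D5}: assign each demand point to its cheapest open site.
  C1→D2 17×3=51, C2→D1 6×3=18, C3→D5 15×2=30, C4→D1 13×11=143
  delivery cost 242, fixed 43 → total 285.
Compare {D1, D2, D3, D5}: delivery cost 242 + fixed 53 = 295.
Compare {D1, D2, D4, D5}: delivery cost 242 + fixed 68 = 310.
Compare {D2, D3, D5}: delivery cost 279 + fixed 40 = 319.
All other subsets cost ≥ 295. Minimum total cost: 285.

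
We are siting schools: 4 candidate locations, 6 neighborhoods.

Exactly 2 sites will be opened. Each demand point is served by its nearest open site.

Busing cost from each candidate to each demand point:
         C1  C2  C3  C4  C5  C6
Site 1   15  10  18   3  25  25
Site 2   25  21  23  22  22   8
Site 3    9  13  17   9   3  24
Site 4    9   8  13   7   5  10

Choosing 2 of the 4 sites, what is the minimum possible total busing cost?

Open {Site 1, Site 4}.
  C1→Site 4 9, C2→Site 4 8, C3→Site 4 13, C4→Site 1 3, C5→Site 4 5, C6→Site 4 10  ⇒ total 48.
Compare {Site 2, Site 4}: total 50.
Compare {Site 3, Site 4}: total 50.
No size-2 selection does better; minimum is 48.

48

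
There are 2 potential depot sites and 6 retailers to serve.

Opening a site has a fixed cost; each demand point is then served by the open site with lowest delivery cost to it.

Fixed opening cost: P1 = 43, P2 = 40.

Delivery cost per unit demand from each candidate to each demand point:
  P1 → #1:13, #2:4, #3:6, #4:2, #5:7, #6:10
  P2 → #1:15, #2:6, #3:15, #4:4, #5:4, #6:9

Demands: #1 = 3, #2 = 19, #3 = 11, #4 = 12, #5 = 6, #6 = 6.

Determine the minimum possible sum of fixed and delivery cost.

350

Open {P1}: assign each demand point to its cheapest open site.
  #1→P1 3×13=39, #2→P1 19×4=76, #3→P1 11×6=66, #4→P1 12×2=24, #5→P1 6×7=42, #6→P1 6×10=60
  delivery cost 307, fixed 43 → total 350.
Compare {P1, P2}: delivery cost 283 + fixed 83 = 366.
Compare {P2}: delivery cost 450 + fixed 40 = 490.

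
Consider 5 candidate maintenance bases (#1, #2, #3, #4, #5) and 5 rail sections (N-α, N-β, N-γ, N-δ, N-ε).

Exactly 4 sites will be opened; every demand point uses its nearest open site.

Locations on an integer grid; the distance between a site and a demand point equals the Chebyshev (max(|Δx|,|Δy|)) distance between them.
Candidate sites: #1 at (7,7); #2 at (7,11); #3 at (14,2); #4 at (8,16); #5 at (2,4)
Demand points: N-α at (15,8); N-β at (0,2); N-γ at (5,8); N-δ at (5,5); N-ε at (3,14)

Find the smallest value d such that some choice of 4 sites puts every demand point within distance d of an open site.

6

Open {#1, #2, #3, #5}.
  Farthest demand point is N-α at distance 6 (to #3); all others are ≤ 6.
With {#1, #3, #4, #5} the worst case is 6.
With {#2, #3, #4, #5} the worst case is 6.
No size-4 selection achieves below 6.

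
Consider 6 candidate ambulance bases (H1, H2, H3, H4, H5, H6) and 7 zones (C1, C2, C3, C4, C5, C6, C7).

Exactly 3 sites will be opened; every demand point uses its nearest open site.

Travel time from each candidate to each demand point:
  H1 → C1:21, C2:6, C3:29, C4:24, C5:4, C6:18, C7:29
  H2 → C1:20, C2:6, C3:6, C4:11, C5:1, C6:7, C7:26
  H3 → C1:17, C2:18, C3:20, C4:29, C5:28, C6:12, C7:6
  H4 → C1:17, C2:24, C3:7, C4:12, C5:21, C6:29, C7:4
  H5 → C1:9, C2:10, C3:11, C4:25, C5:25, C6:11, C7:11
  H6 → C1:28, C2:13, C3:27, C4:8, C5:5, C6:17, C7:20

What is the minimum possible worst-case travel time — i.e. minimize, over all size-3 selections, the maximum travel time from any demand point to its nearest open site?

Open {H1, H2, H5}.
  Farthest demand point is C4 at travel time 11 (to H2); all others are ≤ 11.
With {H1, H5, H6} the worst case is 11.
With {H2, H3, H5} the worst case is 11.
No size-3 selection achieves below 11.

11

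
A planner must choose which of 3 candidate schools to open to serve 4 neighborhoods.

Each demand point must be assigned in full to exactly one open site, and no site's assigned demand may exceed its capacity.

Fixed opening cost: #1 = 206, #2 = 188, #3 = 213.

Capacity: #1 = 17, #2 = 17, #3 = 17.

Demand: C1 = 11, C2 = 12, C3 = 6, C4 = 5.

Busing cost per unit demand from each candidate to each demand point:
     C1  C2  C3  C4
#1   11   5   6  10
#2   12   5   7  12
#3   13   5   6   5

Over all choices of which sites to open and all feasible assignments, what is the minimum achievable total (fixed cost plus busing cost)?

660

Open {#2, #3}; cheapest assignment that respects the capacities:
  #2 (cap 17, load 17): C1, C3 — cost 11×12 + 6×7 = 174
  #3 (cap 17, load 17): C2, C4 — cost 12×5 + 5×5 = 85
  Shipping 259, fixed 401 → total 660.
  Any other capacity-feasible assignment to {#2, #3} ships for at least 259.
Compare {#1, #3}: its best feasible assignment gives total 661.
Compare {#1, #2}: its best feasible assignment gives total 671.
Every other set of open sites that can feasibly serve all demand totals ≥ 661 even under its best assignment. Minimum: 660.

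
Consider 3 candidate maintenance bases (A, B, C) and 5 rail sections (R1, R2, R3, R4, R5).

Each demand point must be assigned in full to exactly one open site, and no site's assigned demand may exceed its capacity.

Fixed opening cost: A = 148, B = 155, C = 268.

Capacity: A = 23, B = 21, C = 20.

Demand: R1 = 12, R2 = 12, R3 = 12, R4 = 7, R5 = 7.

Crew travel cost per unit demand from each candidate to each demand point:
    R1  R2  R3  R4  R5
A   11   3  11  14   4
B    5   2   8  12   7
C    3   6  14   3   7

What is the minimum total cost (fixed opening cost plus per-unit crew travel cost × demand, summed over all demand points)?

Open {A, B, C}; cheapest assignment that respects the capacities:
  A (cap 23, load 19): R2, R5 — cost 12×3 + 7×4 = 64
  B (cap 21, load 12): R3 — cost 12×8 = 96
  C (cap 20, load 19): R1, R4 — cost 12×3 + 7×3 = 57
  Shipping 217, fixed 571 → total 788.
  Any other capacity-feasible assignment to {A, B, C} ships for at least 217.
Total demand is 50 and no other set of sites has combined capacity ≥ 50, so {A, B, C} is the only feasible choice of open sites. Minimum: 788.

788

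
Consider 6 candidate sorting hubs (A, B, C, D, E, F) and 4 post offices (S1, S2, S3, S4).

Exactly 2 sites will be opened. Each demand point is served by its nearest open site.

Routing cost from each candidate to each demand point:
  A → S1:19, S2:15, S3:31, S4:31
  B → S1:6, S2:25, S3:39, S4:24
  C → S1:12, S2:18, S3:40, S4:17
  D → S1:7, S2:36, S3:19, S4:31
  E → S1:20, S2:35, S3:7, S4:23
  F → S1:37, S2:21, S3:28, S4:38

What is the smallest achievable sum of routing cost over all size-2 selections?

54

Open {C, E}.
  S1→C 12, S2→C 18, S3→E 7, S4→C 17  ⇒ total 54.
Compare {B, E}: total 61.
Compare {C, D}: total 61.
No size-2 selection does better; minimum is 54.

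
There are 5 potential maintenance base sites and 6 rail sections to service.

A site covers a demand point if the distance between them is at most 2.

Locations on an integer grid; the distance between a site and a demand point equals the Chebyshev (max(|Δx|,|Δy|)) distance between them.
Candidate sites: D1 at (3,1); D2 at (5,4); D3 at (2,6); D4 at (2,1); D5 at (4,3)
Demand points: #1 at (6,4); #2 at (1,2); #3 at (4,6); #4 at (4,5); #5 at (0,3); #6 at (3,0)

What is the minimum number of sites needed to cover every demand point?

2

Coverage sets (demand points within 2 of each site):
  D1: {#2, #6}
  D2: {#1, #3, #4}
  D3: {#3, #4}
  D4: {#2, #5, #6}
  D5: {#1, #4}
No single site covers all 6 demand points.
But {D2, D4} covers everything, so the minimum is 2.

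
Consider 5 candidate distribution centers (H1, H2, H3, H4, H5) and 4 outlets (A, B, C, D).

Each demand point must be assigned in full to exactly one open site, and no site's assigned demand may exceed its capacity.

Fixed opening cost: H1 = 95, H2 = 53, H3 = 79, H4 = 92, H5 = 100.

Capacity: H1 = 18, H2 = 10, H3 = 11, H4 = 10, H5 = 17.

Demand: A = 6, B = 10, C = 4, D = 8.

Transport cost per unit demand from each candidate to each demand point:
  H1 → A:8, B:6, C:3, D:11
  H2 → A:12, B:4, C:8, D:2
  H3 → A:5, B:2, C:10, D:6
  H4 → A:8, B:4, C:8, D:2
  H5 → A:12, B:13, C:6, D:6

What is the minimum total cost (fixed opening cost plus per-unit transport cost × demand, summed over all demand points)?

323

Open {H1, H2, H3}; cheapest assignment that respects the capacities:
  H1 (cap 18, load 10): A, C — cost 6×8 + 4×3 = 60
  H2 (cap 10, load 8): D — cost 8×2 = 16
  H3 (cap 11, load 10): B — cost 10×2 = 20
  Shipping 96, fixed 227 → total 323.
  Any other capacity-feasible assignment to {H1, H2, H3} ships for at least 96.
Compare {H1, H2}: its best feasible assignment gives total 336.
Compare {H2, H3, H4}: its best feasible assignment gives total 340.
Every other set of open sites that can feasibly serve all demand totals ≥ 336 even under its best assignment. Minimum: 323.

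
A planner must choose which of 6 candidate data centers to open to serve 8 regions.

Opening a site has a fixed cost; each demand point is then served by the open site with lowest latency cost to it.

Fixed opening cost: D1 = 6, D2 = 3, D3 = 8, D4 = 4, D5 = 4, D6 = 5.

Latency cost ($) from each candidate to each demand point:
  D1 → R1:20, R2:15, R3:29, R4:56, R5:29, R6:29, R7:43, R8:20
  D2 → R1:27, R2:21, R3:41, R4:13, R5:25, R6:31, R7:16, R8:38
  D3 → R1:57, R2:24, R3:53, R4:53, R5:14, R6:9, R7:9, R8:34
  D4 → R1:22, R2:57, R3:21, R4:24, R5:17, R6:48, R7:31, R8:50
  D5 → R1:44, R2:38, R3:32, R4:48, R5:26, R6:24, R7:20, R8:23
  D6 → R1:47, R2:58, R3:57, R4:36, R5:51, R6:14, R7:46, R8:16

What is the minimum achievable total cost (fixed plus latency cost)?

142

Open {D1, D2, D3, D4}: assign each demand point to its cheapest open site.
  R1→D1 20, R2→D1 15, R3→D4 21, R4→D2 13, R5→D3 14, R6→D3 9, R7→D3 9, R8→D1 20
  latency cost 121, fixed 21 → total 142.
Compare {D1, D2, D3, D4, D6}: latency cost 117 + fixed 26 = 143.
Compare {D2, D3, D4, D6}: latency cost 125 + fixed 20 = 145.
Compare {D1, D2, D3}: latency cost 129 + fixed 17 = 146.
All other subsets cost ≥ 143. Minimum total cost: 142.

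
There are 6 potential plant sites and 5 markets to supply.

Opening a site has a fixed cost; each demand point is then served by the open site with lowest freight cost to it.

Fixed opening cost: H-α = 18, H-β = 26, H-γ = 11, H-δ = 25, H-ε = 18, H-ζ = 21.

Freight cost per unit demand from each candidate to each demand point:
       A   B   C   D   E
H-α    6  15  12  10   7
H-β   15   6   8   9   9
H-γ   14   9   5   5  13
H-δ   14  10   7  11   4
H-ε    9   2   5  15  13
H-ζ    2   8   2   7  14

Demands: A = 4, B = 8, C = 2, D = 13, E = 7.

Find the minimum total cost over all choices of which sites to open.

Open {H-γ, H-δ, H-ε, H-ζ}: assign each demand point to its cheapest open site.
  A→H-ζ 4×2=8, B→H-ε 8×2=16, C→H-ζ 2×2=4, D→H-γ 13×5=65, E→H-δ 7×4=28
  freight cost 121, fixed 75 → total 196.
Compare {H-γ, H-δ, H-ε}: freight cost 155 + fixed 54 = 209.
Compare {H-α, H-γ, H-ε, H-ζ}: freight cost 142 + fixed 68 = 210.
Compare {H-α, H-γ, H-ε}: freight cost 164 + fixed 47 = 211.
All other subsets cost ≥ 209. Minimum total cost: 196.

196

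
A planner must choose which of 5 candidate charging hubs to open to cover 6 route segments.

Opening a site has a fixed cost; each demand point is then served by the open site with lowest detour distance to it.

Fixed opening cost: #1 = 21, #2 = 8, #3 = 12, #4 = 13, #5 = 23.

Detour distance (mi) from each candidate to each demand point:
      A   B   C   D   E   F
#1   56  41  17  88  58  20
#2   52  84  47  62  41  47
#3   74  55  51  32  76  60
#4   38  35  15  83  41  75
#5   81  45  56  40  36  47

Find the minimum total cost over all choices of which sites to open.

227

Open {#1, #3, #4}: assign each demand point to its cheapest open site.
  A→#4 38, B→#4 35, C→#4 15, D→#3 32, E→#4 41, F→#1 20
  detour distance 181, fixed 46 → total 227.
Compare {#1, #2, #3, #4}: detour distance 181 + fixed 54 = 235.
Compare {#1, #4, #5}: detour distance 184 + fixed 57 = 241.
Compare {#2, #3, #4}: detour distance 208 + fixed 33 = 241.
All other subsets cost ≥ 235. Minimum total cost: 227.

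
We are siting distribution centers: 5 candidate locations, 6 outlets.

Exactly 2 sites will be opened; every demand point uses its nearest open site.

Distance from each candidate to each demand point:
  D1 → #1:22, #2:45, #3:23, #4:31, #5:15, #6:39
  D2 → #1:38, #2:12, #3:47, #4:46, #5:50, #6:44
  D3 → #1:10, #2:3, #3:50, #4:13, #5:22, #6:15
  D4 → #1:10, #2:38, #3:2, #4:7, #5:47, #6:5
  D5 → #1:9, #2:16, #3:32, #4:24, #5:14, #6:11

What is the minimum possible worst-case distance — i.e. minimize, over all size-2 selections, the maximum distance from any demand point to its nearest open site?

16

Open {D4, D5}.
  Farthest demand point is #2 at distance 16 (to D5); all others are ≤ 16.
With {D3, D4} the worst case is 22.
With {D1, D3} the worst case is 23.
No size-2 selection achieves below 16.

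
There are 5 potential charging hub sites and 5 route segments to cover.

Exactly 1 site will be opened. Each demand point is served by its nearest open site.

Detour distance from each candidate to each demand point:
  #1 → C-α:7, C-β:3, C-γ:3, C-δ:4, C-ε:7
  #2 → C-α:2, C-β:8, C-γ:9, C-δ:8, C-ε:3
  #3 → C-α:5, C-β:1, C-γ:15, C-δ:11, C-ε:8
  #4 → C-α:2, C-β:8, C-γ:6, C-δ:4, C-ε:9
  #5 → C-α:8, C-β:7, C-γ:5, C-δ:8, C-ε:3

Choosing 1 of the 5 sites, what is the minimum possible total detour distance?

Open {#1}.
  C-α→#1 7, C-β→#1 3, C-γ→#1 3, C-δ→#1 4, C-ε→#1 7  ⇒ total 24.
Compare {#4}: total 29.
Compare {#2}: total 30.
No size-1 selection does better; minimum is 24.

24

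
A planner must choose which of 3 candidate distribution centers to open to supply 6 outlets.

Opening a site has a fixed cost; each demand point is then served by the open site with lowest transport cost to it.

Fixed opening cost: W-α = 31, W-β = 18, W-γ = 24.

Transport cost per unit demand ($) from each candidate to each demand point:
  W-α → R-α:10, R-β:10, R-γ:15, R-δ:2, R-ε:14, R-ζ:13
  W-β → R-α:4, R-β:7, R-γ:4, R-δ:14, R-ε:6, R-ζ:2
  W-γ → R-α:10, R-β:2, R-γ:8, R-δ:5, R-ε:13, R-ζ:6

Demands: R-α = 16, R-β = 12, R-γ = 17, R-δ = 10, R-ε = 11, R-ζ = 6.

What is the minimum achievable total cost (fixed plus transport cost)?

Open {W-β, W-γ}: assign each demand point to its cheapest open site.
  R-α→W-β 16×4=64, R-β→W-γ 12×2=24, R-γ→W-β 17×4=68, R-δ→W-γ 10×5=50, R-ε→W-β 11×6=66, R-ζ→W-β 6×2=12
  transport cost 284, fixed 42 → total 326.
Compare {W-α, W-β, W-γ}: transport cost 254 + fixed 73 = 327.
Compare {W-α, W-β}: transport cost 314 + fixed 49 = 363.
Compare {W-β}: transport cost 434 + fixed 18 = 452.
All other subsets cost ≥ 327. Minimum total cost: 326.

326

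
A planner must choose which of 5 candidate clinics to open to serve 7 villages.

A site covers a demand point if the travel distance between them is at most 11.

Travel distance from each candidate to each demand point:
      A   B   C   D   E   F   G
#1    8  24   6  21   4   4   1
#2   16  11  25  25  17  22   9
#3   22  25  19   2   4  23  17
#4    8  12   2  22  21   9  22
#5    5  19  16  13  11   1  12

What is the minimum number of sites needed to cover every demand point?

Coverage sets (demand points within 11 of each site):
  #1: {A, C, E, F, G}
  #2: {B, G}
  #3: {D, E}
  #4: {A, C, F}
  #5: {A, E, F}
No 2 sites suffice: every size-2 union leaves at least one demand point uncovered.
But {#1, #2, #3} covers everything, so the minimum is 3.

3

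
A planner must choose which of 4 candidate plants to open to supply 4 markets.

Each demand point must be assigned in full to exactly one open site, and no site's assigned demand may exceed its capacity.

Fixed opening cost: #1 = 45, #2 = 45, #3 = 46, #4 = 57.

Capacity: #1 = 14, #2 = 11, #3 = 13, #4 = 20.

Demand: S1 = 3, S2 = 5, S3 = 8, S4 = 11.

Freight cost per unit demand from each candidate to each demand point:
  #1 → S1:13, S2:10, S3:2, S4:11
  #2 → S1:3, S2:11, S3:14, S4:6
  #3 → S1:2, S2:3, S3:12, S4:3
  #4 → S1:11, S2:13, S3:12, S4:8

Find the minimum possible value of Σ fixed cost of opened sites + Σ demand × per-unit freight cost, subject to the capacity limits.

Open {#1, #2, #3}; cheapest assignment that respects the capacities:
  #1 (cap 14, load 8): S3 — cost 8×2 = 16
  #2 (cap 11, load 11): S4 — cost 11×6 = 66
  #3 (cap 13, load 8): S1, S2 — cost 3×2 + 5×3 = 21
  Shipping 103, fixed 136 → total 239.
  Any other capacity-feasible assignment to {#1, #2, #3} ships for at least 103.
Compare {#1, #3, #4}: its best feasible assignment gives total 273.
Compare {#1, #4}: its best feasible assignment gives total 289.
Every other set of open sites that can feasibly serve all demand totals ≥ 273 even under its best assignment. Minimum: 239.

239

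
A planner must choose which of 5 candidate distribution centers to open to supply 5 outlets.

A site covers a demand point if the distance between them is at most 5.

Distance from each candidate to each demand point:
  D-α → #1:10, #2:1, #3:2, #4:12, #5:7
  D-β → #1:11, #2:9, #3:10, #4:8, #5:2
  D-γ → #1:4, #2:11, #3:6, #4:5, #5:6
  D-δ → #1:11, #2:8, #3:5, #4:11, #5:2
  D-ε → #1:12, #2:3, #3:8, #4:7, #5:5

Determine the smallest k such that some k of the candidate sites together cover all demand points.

Coverage sets (demand points within 5 of each site):
  D-α: {#2, #3}
  D-β: {#5}
  D-γ: {#1, #4}
  D-δ: {#3, #5}
  D-ε: {#2, #5}
No 2 sites suffice: every size-2 union leaves at least one demand point uncovered.
But {D-α, D-β, D-γ} covers everything, so the minimum is 3.

3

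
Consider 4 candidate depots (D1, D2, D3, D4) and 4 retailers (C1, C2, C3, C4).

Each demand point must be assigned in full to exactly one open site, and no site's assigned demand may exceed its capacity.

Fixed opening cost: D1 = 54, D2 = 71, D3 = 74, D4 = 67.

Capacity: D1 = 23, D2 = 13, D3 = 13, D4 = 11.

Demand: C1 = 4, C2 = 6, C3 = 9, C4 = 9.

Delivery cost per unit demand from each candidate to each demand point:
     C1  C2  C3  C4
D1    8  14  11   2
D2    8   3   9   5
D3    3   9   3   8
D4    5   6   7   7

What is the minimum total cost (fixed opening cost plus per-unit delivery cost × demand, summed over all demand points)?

Open {D1, D3}; cheapest assignment that respects the capacities:
  D1 (cap 23, load 15): C2, C4 — cost 6×14 + 9×2 = 102
  D3 (cap 13, load 13): C1, C3 — cost 4×3 + 9×3 = 39
  Shipping 141, fixed 128 → total 269.
  Any other capacity-feasible assignment to {D1, D3} ships for at least 141.
Compare {D1, D2, D3}: its best feasible assignment gives total 274.
Compare {D1, D3, D4}: its best feasible assignment gives total 288.
Every other set of open sites that can feasibly serve all demand totals ≥ 274 even under its best assignment. Minimum: 269.

269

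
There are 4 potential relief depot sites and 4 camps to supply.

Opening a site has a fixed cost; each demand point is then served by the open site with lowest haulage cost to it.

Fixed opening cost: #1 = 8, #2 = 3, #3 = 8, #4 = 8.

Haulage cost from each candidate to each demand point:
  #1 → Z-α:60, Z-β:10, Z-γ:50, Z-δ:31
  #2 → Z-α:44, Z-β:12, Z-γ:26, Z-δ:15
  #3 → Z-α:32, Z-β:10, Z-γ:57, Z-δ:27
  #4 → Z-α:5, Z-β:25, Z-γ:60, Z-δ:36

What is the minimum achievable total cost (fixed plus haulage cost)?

Open {#2, #4}: assign each demand point to its cheapest open site.
  Z-α→#4 5, Z-β→#2 12, Z-γ→#2 26, Z-δ→#2 15
  haulage cost 58, fixed 11 → total 69.
Compare {#1, #2, #4}: haulage cost 56 + fixed 19 = 75.
Compare {#2, #3, #4}: haulage cost 56 + fixed 19 = 75.
Compare {#1, #2, #3, #4}: haulage cost 56 + fixed 27 = 83.
All other subsets cost ≥ 75. Minimum total cost: 69.

69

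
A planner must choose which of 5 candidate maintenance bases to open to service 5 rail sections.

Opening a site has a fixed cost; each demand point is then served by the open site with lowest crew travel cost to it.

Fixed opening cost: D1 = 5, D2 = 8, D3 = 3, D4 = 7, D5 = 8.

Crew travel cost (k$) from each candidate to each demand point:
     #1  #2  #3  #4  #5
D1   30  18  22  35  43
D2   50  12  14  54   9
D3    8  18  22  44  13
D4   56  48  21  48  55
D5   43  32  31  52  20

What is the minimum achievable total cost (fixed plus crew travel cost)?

94

Open {D1, D2, D3}: assign each demand point to its cheapest open site.
  #1→D3 8, #2→D2 12, #3→D2 14, #4→D1 35, #5→D2 9
  crew travel cost 78, fixed 16 → total 94.
Compare {D2, D3}: crew travel cost 87 + fixed 11 = 98.
Compare {D1, D2, D3, D4}: crew travel cost 78 + fixed 23 = 101.
Compare {D1, D2, D3, D5}: crew travel cost 78 + fixed 24 = 102.
All other subsets cost ≥ 98. Minimum total cost: 94.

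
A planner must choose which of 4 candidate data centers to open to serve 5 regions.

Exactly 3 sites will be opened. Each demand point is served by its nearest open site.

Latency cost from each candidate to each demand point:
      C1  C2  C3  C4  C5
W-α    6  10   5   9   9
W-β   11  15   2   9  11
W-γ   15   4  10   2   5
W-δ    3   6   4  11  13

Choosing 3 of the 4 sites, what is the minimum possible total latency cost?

16

Open {W-β, W-γ, W-δ}.
  C1→W-δ 3, C2→W-γ 4, C3→W-β 2, C4→W-γ 2, C5→W-γ 5  ⇒ total 16.
Compare {W-α, W-γ, W-δ}: total 18.
Compare {W-α, W-β, W-γ}: total 19.
No size-3 selection does better; minimum is 16.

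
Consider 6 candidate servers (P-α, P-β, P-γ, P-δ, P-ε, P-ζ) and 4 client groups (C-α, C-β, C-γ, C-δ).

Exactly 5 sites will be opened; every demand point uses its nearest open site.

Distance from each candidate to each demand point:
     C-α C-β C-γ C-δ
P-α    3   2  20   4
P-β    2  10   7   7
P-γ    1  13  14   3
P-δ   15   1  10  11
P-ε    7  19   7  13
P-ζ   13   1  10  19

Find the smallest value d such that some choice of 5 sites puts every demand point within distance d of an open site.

7

Open {P-α, P-β, P-γ, P-δ, P-ε}.
  Farthest demand point is C-γ at distance 7 (to P-β); all others are ≤ 7.
With {P-α, P-β, P-γ, P-δ, P-ζ} the worst case is 7.
With {P-α, P-β, P-γ, P-ε, P-ζ} the worst case is 7.
No size-5 selection achieves below 7.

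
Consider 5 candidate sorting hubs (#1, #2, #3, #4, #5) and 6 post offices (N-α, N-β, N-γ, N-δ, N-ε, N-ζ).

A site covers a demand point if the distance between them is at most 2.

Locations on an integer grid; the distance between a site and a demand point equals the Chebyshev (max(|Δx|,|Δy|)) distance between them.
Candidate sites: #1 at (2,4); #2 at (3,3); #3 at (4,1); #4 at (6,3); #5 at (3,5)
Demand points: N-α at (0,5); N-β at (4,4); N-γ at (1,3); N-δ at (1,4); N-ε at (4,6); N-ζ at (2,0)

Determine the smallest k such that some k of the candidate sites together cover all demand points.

2

Coverage sets (demand points within 2 of each site):
  #1: {N-α, N-β, N-γ, N-δ, N-ε}
  #2: {N-β, N-γ, N-δ}
  #3: {N-ζ}
  #4: {N-β}
  #5: {N-β, N-γ, N-δ, N-ε}
No single site covers all 6 demand points.
But {#1, #3} covers everything, so the minimum is 2.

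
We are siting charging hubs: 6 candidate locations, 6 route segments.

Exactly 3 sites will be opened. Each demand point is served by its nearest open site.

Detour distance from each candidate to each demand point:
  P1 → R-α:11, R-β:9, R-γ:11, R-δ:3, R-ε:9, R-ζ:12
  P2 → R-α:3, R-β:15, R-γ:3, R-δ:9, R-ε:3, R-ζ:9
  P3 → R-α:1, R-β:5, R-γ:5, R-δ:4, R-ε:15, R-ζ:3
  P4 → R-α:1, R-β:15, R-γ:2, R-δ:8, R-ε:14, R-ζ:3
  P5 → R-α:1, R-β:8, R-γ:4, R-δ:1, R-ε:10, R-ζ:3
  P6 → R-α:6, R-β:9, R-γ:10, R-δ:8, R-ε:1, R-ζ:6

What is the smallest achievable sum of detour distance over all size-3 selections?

15

Open {P3, P5, P6}.
  R-α→P3 1, R-β→P3 5, R-γ→P5 4, R-δ→P5 1, R-ε→P6 1, R-ζ→P3 3  ⇒ total 15.
Compare {P2, P3, P5}: total 16.
Compare {P3, P4, P6}: total 16.
No size-3 selection does better; minimum is 15.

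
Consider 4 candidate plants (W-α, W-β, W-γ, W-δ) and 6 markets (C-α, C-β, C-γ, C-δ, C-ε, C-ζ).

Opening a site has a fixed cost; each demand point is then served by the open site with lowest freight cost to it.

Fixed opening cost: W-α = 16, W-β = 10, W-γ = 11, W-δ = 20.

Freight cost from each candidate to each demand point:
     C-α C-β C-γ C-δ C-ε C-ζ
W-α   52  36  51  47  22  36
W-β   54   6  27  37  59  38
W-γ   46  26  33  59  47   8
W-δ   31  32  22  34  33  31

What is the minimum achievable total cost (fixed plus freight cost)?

Open {W-β, W-γ, W-δ}: assign each demand point to its cheapest open site.
  C-α→W-δ 31, C-β→W-β 6, C-γ→W-δ 22, C-δ→W-δ 34, C-ε→W-δ 33, C-ζ→W-γ 8
  freight cost 134, fixed 41 → total 175.
Compare {W-α, W-β, W-γ, W-δ}: freight cost 123 + fixed 57 = 180.
Compare {W-α, W-β, W-γ}: freight cost 146 + fixed 37 = 183.
Compare {W-γ, W-δ}: freight cost 154 + fixed 31 = 185.
All other subsets cost ≥ 180. Minimum total cost: 175.

175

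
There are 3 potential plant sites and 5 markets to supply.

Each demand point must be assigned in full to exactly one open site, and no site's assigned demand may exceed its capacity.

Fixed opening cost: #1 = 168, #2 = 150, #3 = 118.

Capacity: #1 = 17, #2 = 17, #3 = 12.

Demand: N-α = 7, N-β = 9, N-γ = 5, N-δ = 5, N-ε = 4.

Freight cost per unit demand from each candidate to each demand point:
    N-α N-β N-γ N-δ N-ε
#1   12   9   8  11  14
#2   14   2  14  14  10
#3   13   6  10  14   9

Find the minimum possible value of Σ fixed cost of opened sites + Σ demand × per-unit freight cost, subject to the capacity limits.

Open {#1, #2}; cheapest assignment that respects the capacities:
  #1 (cap 17, load 17): N-α, N-γ, N-δ — cost 7×12 + 5×8 + 5×11 = 179
  #2 (cap 17, load 13): N-β, N-ε — cost 9×2 + 4×10 = 58
  Shipping 237, fixed 318 → total 555.
  Any other capacity-feasible assignment to {#1, #2} ships for at least 237.
Compare {#1, #2, #3}: its best feasible assignment gives total 669.
Every other set of open sites that can feasibly serve all demand totals ≥ 669 even under its best assignment. Minimum: 555.

555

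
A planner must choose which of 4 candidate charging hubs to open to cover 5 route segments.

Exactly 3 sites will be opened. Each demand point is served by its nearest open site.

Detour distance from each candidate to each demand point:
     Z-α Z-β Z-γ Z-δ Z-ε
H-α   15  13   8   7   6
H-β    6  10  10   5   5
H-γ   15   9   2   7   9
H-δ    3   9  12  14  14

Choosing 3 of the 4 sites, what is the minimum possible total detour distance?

Open {H-β, H-γ, H-δ}.
  Z-α→H-δ 3, Z-β→H-γ 9, Z-γ→H-γ 2, Z-δ→H-β 5, Z-ε→H-β 5  ⇒ total 24.
Compare {H-α, H-β, H-γ}: total 27.
Compare {H-α, H-γ, H-δ}: total 27.
No size-3 selection does better; minimum is 24.

24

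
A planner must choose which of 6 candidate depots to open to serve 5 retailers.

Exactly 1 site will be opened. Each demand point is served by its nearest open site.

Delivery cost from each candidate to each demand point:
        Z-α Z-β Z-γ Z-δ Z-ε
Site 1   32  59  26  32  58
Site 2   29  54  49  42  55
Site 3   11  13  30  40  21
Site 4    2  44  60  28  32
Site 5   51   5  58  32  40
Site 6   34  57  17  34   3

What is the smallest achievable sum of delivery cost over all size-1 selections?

Open {Site 3}.
  Z-α→Site 3 11, Z-β→Site 3 13, Z-γ→Site 3 30, Z-δ→Site 3 40, Z-ε→Site 3 21  ⇒ total 115.
Compare {Site 6}: total 145.
Compare {Site 4}: total 166.
No size-1 selection does better; minimum is 115.

115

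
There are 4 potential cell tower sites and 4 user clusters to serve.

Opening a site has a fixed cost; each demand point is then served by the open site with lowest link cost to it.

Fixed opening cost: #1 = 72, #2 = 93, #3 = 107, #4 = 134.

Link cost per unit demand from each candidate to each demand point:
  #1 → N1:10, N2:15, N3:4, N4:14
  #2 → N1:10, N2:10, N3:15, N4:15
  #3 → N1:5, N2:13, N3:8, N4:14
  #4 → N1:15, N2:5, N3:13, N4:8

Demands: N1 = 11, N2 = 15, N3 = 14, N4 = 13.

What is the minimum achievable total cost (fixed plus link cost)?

551

Open {#1, #4}: assign each demand point to its cheapest open site.
  N1→#1 11×10=110, N2→#4 15×5=75, N3→#1 14×4=56, N4→#4 13×8=104
  link cost 345, fixed 206 → total 551.
Compare {#3, #4}: link cost 346 + fixed 241 = 587.
Compare {#1, #3, #4}: link cost 290 + fixed 313 = 603.
Compare {#1, #2, #4}: link cost 345 + fixed 299 = 644.
All other subsets cost ≥ 587. Minimum total cost: 551.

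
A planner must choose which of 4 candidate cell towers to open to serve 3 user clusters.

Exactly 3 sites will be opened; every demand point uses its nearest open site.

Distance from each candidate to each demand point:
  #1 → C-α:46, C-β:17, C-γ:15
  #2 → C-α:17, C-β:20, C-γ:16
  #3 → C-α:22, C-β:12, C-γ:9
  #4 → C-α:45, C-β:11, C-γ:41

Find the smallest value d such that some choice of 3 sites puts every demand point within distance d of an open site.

17

Open {#1, #2, #3}.
  Farthest demand point is C-α at distance 17 (to #2); all others are ≤ 17.
With {#1, #2, #4} the worst case is 17.
With {#2, #3, #4} the worst case is 17.
No size-3 selection achieves below 17.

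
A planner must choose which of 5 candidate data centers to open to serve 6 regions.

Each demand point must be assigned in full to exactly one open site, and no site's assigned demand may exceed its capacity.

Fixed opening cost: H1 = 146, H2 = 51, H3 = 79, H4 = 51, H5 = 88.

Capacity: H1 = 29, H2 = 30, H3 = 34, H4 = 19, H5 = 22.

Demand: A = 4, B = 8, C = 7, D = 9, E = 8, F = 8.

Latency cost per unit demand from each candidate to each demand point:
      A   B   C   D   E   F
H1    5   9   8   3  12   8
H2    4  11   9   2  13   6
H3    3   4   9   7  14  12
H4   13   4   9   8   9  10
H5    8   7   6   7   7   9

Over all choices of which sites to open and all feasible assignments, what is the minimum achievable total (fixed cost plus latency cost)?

Open {H2, H4}; cheapest assignment that respects the capacities:
  H2 (cap 30, load 28): A, C, D, F — cost 4×4 + 7×9 + 9×2 + 8×6 = 145
  H4 (cap 19, load 16): B, E — cost 8×4 + 8×9 = 104
  Shipping 249, fixed 102 → total 351.
  Any other capacity-feasible assignment to {H2, H4} ships for at least 249.
Compare {H2, H5}: its best feasible assignment gives total 396.
Compare {H2, H4, H5}: its best feasible assignment gives total 402.
Every other set of open sites that can feasibly serve all demand totals ≥ 396 even under its best assignment. Minimum: 351.

351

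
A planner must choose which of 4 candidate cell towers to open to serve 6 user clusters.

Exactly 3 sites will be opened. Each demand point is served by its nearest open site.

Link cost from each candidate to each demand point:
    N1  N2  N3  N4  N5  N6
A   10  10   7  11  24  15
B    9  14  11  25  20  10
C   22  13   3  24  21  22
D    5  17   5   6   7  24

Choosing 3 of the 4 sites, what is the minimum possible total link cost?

43

Open {A, B, D}.
  N1→D 5, N2→A 10, N3→D 5, N4→D 6, N5→D 7, N6→B 10  ⇒ total 43.
Compare {B, C, D}: total 44.
Compare {A, C, D}: total 46.
No size-3 selection does better; minimum is 43.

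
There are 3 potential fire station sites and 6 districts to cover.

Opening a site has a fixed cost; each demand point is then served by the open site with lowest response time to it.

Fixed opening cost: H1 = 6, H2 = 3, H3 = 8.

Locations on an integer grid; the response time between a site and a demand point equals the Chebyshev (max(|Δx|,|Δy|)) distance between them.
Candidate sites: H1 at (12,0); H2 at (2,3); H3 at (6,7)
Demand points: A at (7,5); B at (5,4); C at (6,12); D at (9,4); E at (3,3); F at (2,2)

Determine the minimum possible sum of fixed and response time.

26

Open {H2, H3}: assign each demand point to its cheapest open site.
  A→H3 2, B→H2 3, C→H3 5, D→H3 3, E→H2 1, F→H2 1
  response time 15, fixed 11 → total 26.
Compare {H2}: response time 26 + fixed 3 = 29.
Compare {H3}: response time 22 + fixed 8 = 30.
Compare {H1, H2}: response time 23 + fixed 9 = 32.
All other subsets cost ≥ 29. Minimum total cost: 26.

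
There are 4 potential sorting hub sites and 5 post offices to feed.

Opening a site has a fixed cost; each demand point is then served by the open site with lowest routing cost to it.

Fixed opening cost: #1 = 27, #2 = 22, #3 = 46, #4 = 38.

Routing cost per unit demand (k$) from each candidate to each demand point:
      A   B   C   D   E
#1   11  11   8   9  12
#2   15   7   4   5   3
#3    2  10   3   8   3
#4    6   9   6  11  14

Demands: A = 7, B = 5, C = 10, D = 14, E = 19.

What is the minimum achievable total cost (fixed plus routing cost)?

Open {#2, #3}: assign each demand point to its cheapest open site.
  A→#3 7×2=14, B→#2 5×7=35, C→#3 10×3=30, D→#2 14×5=70, E→#2 19×3=57
  routing cost 206, fixed 68 → total 274.
Compare {#1, #2, #3}: routing cost 206 + fixed 95 = 301.
Compare {#2, #4}: routing cost 244 + fixed 60 = 304.
Compare {#3}: routing cost 263 + fixed 46 = 309.
All other subsets cost ≥ 301. Minimum total cost: 274.

274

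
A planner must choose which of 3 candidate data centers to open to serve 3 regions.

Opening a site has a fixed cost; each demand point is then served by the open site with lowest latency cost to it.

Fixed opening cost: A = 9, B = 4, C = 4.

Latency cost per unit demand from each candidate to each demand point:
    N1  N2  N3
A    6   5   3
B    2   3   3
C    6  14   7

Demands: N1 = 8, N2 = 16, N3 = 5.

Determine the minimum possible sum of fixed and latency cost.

83

Open {B}: assign each demand point to its cheapest open site.
  N1→B 8×2=16, N2→B 16×3=48, N3→B 5×3=15
  latency cost 79, fixed 4 → total 83.
Compare {B, C}: latency cost 79 + fixed 8 = 87.
Compare {A, B}: latency cost 79 + fixed 13 = 92.
Compare {A, B, C}: latency cost 79 + fixed 17 = 96.
All other subsets cost ≥ 87. Minimum total cost: 83.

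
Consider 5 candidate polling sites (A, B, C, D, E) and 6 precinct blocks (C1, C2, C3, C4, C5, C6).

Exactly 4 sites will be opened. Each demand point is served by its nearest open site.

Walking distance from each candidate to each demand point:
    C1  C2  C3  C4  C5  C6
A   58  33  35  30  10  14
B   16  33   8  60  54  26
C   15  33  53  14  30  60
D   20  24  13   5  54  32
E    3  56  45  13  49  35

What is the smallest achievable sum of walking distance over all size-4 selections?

Open {A, B, D, E}.
  C1→E 3, C2→D 24, C3→B 8, C4→D 5, C5→A 10, C6→A 14  ⇒ total 64.
Compare {A, C, D, E}: total 69.
Compare {A, B, C, D}: total 76.
No size-4 selection does better; minimum is 64.

64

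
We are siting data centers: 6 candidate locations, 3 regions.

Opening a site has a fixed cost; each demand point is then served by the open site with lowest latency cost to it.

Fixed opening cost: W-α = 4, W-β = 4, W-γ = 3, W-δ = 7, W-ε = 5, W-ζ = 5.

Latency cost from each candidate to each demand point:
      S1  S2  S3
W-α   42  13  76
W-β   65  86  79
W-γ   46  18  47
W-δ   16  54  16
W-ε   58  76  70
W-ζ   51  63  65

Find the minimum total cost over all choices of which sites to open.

56

Open {W-α, W-δ}: assign each demand point to its cheapest open site.
  S1→W-δ 16, S2→W-α 13, S3→W-δ 16
  latency cost 45, fixed 11 → total 56.
Compare {W-α, W-γ, W-δ}: latency cost 45 + fixed 14 = 59.
Compare {W-γ, W-δ}: latency cost 50 + fixed 10 = 60.
Compare {W-α, W-β, W-δ}: latency cost 45 + fixed 15 = 60.
All other subsets cost ≥ 59. Minimum total cost: 56.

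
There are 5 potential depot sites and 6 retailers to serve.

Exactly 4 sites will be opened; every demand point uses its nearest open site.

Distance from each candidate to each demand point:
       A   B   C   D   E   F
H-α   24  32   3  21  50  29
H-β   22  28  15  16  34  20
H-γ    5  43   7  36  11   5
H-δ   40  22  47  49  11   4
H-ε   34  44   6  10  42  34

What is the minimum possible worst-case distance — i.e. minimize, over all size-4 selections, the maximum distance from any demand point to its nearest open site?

22

Open {H-α, H-β, H-γ, H-δ}.
  Farthest demand point is B at distance 22 (to H-δ); all others are ≤ 22.
With {H-α, H-β, H-δ, H-ε} the worst case is 22.
With {H-α, H-γ, H-δ, H-ε} the worst case is 22.
No size-4 selection achieves below 22.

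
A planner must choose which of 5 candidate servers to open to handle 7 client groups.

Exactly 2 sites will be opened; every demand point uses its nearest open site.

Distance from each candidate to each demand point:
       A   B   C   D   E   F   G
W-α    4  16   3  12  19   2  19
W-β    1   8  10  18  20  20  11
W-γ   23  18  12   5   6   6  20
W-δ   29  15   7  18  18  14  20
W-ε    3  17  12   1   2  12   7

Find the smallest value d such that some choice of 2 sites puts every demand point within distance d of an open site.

Open {W-β, W-γ}.
  Farthest demand point is G at distance 11 (to W-β); all others are ≤ 11.
With {W-β, W-ε} the worst case is 12.
With {W-δ, W-ε} the worst case is 15.
No size-2 selection achieves below 11.

11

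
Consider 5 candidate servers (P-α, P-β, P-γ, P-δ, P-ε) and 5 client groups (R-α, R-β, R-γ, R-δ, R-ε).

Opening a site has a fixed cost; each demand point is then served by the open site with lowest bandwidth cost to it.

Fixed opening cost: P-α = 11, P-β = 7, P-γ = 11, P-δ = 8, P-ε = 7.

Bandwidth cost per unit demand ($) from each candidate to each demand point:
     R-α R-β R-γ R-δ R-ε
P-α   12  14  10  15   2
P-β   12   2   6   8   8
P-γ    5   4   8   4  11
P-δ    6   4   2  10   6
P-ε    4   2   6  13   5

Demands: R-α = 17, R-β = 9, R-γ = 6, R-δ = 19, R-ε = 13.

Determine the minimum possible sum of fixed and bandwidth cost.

237

Open {P-α, P-γ, P-δ, P-ε}: assign each demand point to its cheapest open site.
  R-α→P-ε 17×4=68, R-β→P-ε 9×2=18, R-γ→P-δ 6×2=12, R-δ→P-γ 19×4=76, R-ε→P-α 13×2=26
  bandwidth cost 200, fixed 37 → total 237.
Compare {P-α, P-β, P-γ, P-δ, P-ε}: bandwidth cost 200 + fixed 44 = 244.
Compare {P-α, P-γ, P-ε}: bandwidth cost 224 + fixed 29 = 253.
Compare {P-α, P-β, P-γ, P-δ}: bandwidth cost 217 + fixed 37 = 254.
All other subsets cost ≥ 244. Minimum total cost: 237.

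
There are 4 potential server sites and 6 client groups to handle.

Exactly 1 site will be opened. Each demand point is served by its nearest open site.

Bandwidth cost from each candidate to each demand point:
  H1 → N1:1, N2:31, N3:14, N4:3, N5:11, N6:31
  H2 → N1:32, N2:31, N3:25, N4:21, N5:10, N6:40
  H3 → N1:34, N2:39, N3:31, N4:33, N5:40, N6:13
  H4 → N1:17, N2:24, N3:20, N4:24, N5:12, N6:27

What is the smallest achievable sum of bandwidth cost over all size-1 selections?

91

Open {H1}.
  N1→H1 1, N2→H1 31, N3→H1 14, N4→H1 3, N5→H1 11, N6→H1 31  ⇒ total 91.
Compare {H4}: total 124.
Compare {H2}: total 159.
No size-1 selection does better; minimum is 91.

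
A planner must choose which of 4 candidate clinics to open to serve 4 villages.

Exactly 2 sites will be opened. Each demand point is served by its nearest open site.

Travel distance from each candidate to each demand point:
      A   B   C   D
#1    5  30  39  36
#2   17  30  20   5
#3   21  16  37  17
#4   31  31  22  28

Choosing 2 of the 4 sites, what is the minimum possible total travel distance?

Open {#2, #3}.
  A→#2 17, B→#3 16, C→#2 20, D→#2 5  ⇒ total 58.
Compare {#1, #2}: total 60.
Compare {#2, #4}: total 72.
No size-2 selection does better; minimum is 58.

58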